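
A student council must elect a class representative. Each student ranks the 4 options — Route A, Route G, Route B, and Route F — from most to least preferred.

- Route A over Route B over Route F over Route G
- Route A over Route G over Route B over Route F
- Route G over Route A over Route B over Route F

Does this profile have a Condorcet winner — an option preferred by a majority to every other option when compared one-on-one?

Yes

Head-to-head results (3 voters total):
Route A vs Route G: Route A wins 2–1.
Route A vs Route B: Route A wins 3–0.
Route A vs Route F: Route A wins 3–0.
Route G vs Route B: Route G wins 2–1.
Route G vs Route F: Route G wins 2–1.
Route B vs Route F: Route B wins 3–0.
Route A beats each rival — Route G (2–1), Route B (3–0), Route F (3–0) — so Route A is the Condorcet winner.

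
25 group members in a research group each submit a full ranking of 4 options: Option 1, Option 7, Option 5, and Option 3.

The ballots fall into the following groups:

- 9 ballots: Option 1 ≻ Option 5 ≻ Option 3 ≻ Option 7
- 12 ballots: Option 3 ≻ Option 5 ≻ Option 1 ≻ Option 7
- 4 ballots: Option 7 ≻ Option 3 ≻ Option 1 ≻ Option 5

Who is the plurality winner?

Option 3

First-place vote totals:
  Option 1: 9
  Option 7: 4
  Option 5: 0
  Option 3: 12
Option 3 has the most first-place votes.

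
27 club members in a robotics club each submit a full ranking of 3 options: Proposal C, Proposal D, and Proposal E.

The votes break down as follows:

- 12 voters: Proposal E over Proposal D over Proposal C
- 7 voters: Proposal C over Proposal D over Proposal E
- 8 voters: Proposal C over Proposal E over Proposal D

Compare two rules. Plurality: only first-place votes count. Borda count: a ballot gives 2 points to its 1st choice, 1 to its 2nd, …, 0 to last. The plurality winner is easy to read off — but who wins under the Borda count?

Plurality first-place counts: Proposal C 15, Proposal D 0, Proposal E 12 → Proposal C.
Borda totals: Proposal C 30, Proposal D 19, Proposal E 32 → Proposal E.

Proposal E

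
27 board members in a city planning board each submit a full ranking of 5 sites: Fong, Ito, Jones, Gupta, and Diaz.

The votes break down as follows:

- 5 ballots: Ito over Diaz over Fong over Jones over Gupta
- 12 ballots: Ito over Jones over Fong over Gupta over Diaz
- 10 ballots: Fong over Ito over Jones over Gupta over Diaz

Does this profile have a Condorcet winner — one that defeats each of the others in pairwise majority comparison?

Yes

Head-to-head results (27 voters total):
Fong vs Ito: Ito wins 17–10.
Fong vs Jones: Fong wins 15–12.
Fong vs Gupta: Fong wins 27–0.
Fong vs Diaz: Fong wins 22–5.
Ito vs Jones: Ito wins 27–0.
Ito vs Gupta: Ito wins 27–0.
Ito vs Diaz: Ito wins 27–0.
Jones vs Gupta: Jones wins 27–0.
Jones vs Diaz: Jones wins 22–5.
Gupta vs Diaz: Gupta wins 22–5.
Ito beats each rival — Fong (17–10), Jones (27–0), Gupta (27–0), Diaz (27–0) — so Ito is the Condorcet winner.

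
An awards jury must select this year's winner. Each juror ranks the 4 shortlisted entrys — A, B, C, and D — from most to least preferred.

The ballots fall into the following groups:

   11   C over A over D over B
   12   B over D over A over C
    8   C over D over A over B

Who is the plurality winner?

First-place vote totals:
  A: 0
  B: 12
  C: 19
  D: 0
C has the most first-place votes.

C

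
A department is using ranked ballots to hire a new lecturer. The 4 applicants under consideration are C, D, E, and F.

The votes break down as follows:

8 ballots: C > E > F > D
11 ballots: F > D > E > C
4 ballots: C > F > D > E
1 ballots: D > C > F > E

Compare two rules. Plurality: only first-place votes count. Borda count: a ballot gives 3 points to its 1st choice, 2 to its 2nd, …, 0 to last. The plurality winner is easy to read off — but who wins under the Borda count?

F

Plurality first-place counts: C 12, D 1, E 0, F 11 → C.
Borda totals: C 38, D 29, E 27, F 50 → F.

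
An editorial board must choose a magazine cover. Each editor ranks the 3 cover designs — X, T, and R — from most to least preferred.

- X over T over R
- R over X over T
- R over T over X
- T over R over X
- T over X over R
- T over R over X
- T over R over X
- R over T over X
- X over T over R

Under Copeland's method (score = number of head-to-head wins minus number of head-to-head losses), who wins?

T

Pairwise results:
  X vs T: T wins 6–3.
  X vs R: R wins 6–3.
  T vs R: T wins 6–3.
Copeland scores (wins − losses):
  X: 0 − 2 = -2
  T: 2 − 0 = 2
  R: 1 − 1 = 0
T has the best Copeland score.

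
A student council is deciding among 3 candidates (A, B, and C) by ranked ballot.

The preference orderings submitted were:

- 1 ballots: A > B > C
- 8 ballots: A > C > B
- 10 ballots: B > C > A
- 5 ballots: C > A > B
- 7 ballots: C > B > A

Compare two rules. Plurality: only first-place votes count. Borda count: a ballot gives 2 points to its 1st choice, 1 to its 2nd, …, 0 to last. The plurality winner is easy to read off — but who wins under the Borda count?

C

Plurality first-place counts: A 9, B 10, C 12 → C.
Borda totals: A 23, B 28, C 42 → C.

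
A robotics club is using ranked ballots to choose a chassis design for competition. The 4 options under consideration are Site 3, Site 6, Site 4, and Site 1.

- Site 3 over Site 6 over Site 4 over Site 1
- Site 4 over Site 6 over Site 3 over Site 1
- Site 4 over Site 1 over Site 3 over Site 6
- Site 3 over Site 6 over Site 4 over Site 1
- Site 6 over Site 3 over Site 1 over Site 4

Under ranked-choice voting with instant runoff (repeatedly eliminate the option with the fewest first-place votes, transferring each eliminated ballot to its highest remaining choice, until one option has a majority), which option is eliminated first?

Site 1

Round 1: Site 3 2, Site 4 2, Site 6 1, Site 1 0. Site 1 has the fewest and is eliminated.
Round 2: Site 3 2, Site 4 2, Site 6 1. Site 6 has the fewest and is eliminated.
Round 3: Site 3 3, Site 4 2. Site 3 has a majority.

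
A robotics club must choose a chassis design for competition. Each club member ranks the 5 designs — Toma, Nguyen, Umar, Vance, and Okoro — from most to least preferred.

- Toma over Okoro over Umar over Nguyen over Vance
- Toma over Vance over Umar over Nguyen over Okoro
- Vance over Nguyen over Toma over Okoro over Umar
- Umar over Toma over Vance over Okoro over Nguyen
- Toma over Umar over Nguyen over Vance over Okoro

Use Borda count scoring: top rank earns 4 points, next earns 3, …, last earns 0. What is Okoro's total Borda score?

Borda scores:
  Toma: 4 + 4 + 2 + 3 + 4 = 17
  Nguyen: 1 + 1 + 3 + 0 + 2 = 7
  Umar: 2 + 2 + 0 + 4 + 3 = 11
  Vance: 0 + 3 + 4 + 2 + 1 = 10
  Okoro: 3 + 0 + 1 + 1 + 0 = 5

5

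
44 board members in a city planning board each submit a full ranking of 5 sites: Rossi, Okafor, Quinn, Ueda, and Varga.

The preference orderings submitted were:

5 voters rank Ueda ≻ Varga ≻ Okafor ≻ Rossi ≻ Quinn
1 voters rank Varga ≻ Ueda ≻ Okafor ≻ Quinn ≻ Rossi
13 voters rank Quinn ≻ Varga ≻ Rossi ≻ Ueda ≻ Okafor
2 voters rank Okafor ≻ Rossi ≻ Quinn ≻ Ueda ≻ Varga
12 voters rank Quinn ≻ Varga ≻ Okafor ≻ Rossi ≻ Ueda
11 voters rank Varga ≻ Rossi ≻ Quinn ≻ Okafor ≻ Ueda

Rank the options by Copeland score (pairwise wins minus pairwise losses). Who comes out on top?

Pairwise results:
  Rossi vs Okafor: Rossi wins 24–20.
  Rossi vs Quinn: Quinn wins 26–18.
  Rossi vs Ueda: Rossi wins 38–6.
  Rossi vs Varga: Varga wins 42–2.
  Okafor vs Quinn: Quinn wins 36–8.
  Okafor vs Ueda: Okafor wins 25–19.
  Okafor vs Varga: Varga wins 42–2.
  Quinn vs Ueda: Quinn wins 38–6.
  Quinn vs Varga: Quinn wins 27–17.
  Ueda vs Varga: Varga wins 37–7.
Copeland scores (wins − losses):
  Rossi: 2 − 2 = 0
  Okafor: 1 − 3 = -2
  Quinn: 4 − 0 = 4
  Ueda: 0 − 4 = -4
  Varga: 3 − 1 = 2
Quinn has the best Copeland score.

Quinn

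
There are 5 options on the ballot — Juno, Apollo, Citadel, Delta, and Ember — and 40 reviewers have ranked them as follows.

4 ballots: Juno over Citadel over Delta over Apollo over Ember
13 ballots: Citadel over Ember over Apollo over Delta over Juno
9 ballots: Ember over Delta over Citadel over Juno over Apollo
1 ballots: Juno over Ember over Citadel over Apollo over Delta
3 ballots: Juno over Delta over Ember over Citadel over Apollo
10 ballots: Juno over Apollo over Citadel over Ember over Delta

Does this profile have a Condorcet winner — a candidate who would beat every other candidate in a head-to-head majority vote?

Yes

Head-to-head results (40 voters total):
Juno vs Apollo: Juno wins 27–13.
Juno vs Citadel: Citadel wins 22–18.
Juno vs Delta: Delta wins 22–18.
Juno vs Ember: Ember wins 22–18.
Apollo vs Citadel: Citadel wins 30–10.
Apollo vs Delta: Apollo wins 24–16.
Apollo vs Ember: Ember wins 26–14.
Citadel vs Delta: Citadel wins 28–12.
Citadel vs Ember: Citadel wins 27–13.
Delta vs Ember: Ember wins 33–7.
Citadel beats each rival — Juno (22–18), Apollo (30–10), Delta (28–12), Ember (27–13) — so Citadel is the Condorcet winner.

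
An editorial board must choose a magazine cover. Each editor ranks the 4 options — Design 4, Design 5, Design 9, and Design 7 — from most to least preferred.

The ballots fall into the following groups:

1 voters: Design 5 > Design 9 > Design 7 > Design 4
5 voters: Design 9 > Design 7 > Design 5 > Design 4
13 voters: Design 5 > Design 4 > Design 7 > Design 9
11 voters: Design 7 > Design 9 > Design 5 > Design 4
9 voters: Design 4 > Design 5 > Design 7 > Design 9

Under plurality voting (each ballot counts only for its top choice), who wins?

First-place vote totals:
  Design 4: 9
  Design 5: 14
  Design 9: 5
  Design 7: 11
Design 5 has the most first-place votes.

Design 5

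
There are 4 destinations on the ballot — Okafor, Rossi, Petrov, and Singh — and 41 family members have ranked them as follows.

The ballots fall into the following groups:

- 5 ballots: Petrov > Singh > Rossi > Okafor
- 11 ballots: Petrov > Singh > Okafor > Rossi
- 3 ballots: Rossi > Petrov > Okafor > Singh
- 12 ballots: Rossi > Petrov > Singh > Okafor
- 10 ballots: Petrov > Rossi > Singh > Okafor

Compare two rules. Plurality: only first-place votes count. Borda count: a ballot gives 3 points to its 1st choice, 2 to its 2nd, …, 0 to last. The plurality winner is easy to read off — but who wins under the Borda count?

Petrov

Plurality first-place counts: Okafor 0, Rossi 15, Petrov 26, Singh 0 → Petrov.
Borda totals: Okafor 14, Rossi 70, Petrov 108, Singh 54 → Petrov.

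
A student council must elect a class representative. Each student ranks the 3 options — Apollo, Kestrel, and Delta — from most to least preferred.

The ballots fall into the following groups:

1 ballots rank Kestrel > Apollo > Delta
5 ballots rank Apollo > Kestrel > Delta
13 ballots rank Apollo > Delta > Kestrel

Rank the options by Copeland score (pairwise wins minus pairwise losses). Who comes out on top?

Apollo

Pairwise results:
  Apollo vs Kestrel: Apollo wins 18–1.
  Apollo vs Delta: Apollo wins 19–0.
  Kestrel vs Delta: Delta wins 13–6.
Copeland scores (wins − losses):
  Apollo: 2 − 0 = 2
  Kestrel: 0 − 2 = -2
  Delta: 1 − 1 = 0
Apollo has the best Copeland score.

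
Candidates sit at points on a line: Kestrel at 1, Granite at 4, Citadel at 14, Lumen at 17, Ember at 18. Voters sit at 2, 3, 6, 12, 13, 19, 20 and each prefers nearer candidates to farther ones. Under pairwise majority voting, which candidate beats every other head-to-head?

Citadel

With single-peaked preferences on a line, the Condorcet winner is the candidate closest to the median voter.
The median voter (position 12) is closest to Citadel at 14.
Check: Citadel vs Ember — voters closer to Citadel: 5 of 7.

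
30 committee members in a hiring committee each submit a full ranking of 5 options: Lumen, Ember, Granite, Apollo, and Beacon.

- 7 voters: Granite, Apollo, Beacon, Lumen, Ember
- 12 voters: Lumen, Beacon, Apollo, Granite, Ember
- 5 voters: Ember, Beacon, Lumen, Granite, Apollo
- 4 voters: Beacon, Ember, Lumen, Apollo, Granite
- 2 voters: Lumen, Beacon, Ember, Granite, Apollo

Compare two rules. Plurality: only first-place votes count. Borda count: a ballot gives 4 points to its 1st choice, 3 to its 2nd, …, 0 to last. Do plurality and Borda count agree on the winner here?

No

Plurality first-place counts: Lumen 14, Ember 5, Granite 7, Apollo 0, Beacon 4 → Lumen.
Borda totals: Lumen 81, Ember 36, Granite 47, Apollo 49, Beacon 87 → Beacon.
The two rules disagree: plurality picks Lumen, Borda picks Beacon.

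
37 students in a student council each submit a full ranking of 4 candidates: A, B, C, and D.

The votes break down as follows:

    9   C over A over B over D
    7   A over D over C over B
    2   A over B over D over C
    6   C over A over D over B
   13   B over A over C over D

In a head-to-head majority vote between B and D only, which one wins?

B

Ballots ranking B above D: 9+2+13 = 24.
Ballots ranking D above B: 7+6 = 13.
B wins the head-to-head, 24–13.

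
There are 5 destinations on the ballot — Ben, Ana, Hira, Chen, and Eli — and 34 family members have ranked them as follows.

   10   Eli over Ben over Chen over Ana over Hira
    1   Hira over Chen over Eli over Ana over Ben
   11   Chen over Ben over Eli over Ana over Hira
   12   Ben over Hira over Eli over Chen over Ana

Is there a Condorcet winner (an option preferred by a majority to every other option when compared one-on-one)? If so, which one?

Head-to-head results (34 voters total):
Ben vs Ana: Ben wins 33–1.
Ben vs Hira: Ben wins 33–1.
Ben vs Chen: Ben wins 22–12.
Ben vs Eli: Ben wins 23–11.
Ana vs Hira: Ana wins 21–13.
Ana vs Chen: Chen wins 34–0.
Ana vs Eli: Eli wins 34–0.
Hira vs Chen: Chen wins 21–13.
Hira vs Eli: Eli wins 21–13.
Chen vs Eli: Eli wins 22–12.
Ben beats each rival — Ana (33–1), Hira (33–1), Chen (22–12), Eli (23–11) — so Ben is the Condorcet winner.

Ben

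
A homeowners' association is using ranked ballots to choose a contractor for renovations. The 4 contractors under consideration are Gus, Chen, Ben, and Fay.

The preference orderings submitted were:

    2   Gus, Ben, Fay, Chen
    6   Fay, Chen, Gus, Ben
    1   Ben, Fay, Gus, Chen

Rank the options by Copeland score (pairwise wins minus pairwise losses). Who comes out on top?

Fay

Pairwise results:
  Gus vs Chen: Chen wins 6–3.
  Gus vs Ben: Gus wins 8–1.
  Gus vs Fay: Fay wins 7–2.
  Chen vs Ben: Chen wins 6–3.
  Chen vs Fay: Fay wins 9–0.
  Ben vs Fay: Fay wins 6–3.
Copeland scores (wins − losses):
  Gus: 1 − 2 = -1
  Chen: 2 − 1 = 1
  Ben: 0 − 3 = -3
  Fay: 3 − 0 = 3
Fay has the best Copeland score.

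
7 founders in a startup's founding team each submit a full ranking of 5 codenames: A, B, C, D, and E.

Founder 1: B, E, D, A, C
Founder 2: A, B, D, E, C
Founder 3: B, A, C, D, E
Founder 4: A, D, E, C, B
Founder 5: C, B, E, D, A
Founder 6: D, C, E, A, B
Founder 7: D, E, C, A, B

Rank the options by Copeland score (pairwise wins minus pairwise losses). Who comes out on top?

Pairwise results:
  A vs B: A wins 4–3.
  A vs C: A wins 4–3.
  A vs D: D wins 4–3.
  A vs E: E wins 4–3.
  B vs C: C wins 4–3.
  B vs D: B wins 4–3.
  B vs E: B wins 4–3.
  C vs D: D wins 5–2.
  C vs E: E wins 4–3.
  D vs E: D wins 5–2.
Copeland scores (wins − losses):
  A: 2 − 2 = 0
  B: 2 − 2 = 0
  C: 1 − 3 = -2
  D: 3 − 1 = 2
  E: 2 − 2 = 0
D has the best Copeland score.

D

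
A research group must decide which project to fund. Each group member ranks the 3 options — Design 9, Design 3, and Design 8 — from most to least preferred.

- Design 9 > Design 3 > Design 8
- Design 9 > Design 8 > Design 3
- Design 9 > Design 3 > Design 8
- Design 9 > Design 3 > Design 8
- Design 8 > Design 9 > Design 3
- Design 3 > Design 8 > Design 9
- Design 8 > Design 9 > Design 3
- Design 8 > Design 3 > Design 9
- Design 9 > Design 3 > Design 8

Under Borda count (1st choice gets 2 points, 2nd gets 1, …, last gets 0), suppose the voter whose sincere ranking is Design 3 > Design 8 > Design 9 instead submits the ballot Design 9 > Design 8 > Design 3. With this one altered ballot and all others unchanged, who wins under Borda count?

Design 9

Borda totals with the altered ballot: Design 9 14, Design 3 5, Design 8 8.
The winner is unchanged: still Design 9.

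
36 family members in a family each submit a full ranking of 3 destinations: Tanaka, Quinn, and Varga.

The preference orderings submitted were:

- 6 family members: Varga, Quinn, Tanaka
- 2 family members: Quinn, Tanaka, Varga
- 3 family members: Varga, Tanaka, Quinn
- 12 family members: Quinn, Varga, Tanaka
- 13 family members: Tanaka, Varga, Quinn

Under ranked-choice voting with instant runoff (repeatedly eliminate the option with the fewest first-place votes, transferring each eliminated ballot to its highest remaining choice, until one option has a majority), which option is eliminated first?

Round 1: Quinn 14, Tanaka 13, Varga 9. Varga has the fewest and is eliminated.
Round 2: Quinn 20, Tanaka 16. Quinn has a majority.

Varga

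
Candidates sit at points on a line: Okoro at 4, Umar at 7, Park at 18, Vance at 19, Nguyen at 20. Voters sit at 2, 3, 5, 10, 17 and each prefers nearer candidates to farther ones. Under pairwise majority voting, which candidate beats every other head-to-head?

With single-peaked preferences on a line, the Condorcet winner is the candidate closest to the median voter.
The median voter (position 5) is closest to Okoro at 4.
Check: Okoro vs Vance — voters closer to Okoro: 4 of 5.

Okoro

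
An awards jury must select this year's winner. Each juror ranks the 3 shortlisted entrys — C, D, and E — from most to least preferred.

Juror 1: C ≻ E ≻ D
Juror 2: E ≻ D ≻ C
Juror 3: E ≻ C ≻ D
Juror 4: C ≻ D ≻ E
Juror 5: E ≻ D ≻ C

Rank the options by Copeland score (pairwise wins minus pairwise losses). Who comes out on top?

E

Pairwise results:
  C vs D: C wins 3–2.
  C vs E: E wins 3–2.
  D vs E: E wins 4–1.
Copeland scores (wins − losses):
  C: 1 − 1 = 0
  D: 0 − 2 = -2
  E: 2 − 0 = 2
E has the best Copeland score.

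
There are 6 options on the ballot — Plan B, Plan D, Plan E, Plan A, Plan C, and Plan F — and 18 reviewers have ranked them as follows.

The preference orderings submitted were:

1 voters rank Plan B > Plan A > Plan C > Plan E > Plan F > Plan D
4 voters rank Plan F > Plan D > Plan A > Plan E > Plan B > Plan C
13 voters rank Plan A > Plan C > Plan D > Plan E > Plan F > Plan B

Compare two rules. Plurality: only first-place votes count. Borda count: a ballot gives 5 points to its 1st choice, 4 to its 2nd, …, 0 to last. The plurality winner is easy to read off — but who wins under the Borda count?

Plurality first-place counts: Plan B 1, Plan D 0, Plan E 0, Plan A 13, Plan C 0, Plan F 4 → Plan A.
Borda totals: Plan B 9, Plan D 55, Plan E 36, Plan A 81, Plan C 55, Plan F 34 → Plan A.

Plan A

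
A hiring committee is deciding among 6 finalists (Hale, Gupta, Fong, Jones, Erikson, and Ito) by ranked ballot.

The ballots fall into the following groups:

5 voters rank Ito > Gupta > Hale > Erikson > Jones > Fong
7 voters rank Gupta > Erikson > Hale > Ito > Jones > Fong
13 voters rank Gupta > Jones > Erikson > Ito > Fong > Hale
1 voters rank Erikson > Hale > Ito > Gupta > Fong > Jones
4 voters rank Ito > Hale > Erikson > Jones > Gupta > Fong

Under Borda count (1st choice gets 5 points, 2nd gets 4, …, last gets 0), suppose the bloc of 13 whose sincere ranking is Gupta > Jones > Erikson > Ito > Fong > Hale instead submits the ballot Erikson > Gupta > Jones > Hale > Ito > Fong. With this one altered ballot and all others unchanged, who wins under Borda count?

Erikson

Borda totals with the altered ballot: Hale 82, Gupta 113, Fong 1, Jones 59, Erikson 120, Ito 75.
The switch changes the winner from Gupta to Erikson.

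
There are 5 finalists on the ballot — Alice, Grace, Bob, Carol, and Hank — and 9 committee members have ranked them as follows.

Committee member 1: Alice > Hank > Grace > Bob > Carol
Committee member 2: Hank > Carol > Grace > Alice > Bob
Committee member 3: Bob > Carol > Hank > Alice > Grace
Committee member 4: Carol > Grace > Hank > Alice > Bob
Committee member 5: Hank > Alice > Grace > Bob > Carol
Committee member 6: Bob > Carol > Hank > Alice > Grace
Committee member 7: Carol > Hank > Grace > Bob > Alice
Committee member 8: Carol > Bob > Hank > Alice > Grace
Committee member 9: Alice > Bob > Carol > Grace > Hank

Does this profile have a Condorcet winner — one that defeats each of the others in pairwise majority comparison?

Head-to-head results (9 voters total):
Alice vs Grace: Alice wins 6–3.
Alice vs Bob: Alice wins 5–4.
Alice vs Carol: Carol wins 6–3.
Alice vs Hank: Hank wins 7–2.
Grace vs Bob: Grace wins 5–4.
Grace vs Carol: Carol wins 7–2.
Grace vs Hank: Hank wins 7–2.
Bob vs Carol: Bob wins 5–4.
Bob vs Hank: Hank wins 5–4.
Carol vs Hank: Carol wins 6–3.
No candidate beats all others: Alice beats Bob beats Carol beats Alice, a majority cycle.

No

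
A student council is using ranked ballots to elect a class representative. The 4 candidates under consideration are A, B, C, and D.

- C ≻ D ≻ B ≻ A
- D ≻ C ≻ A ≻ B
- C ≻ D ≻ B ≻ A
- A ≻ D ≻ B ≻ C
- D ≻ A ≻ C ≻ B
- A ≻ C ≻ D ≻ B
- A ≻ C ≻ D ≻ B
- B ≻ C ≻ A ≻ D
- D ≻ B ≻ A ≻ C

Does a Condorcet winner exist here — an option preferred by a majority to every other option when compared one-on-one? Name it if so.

There is no Condorcet winner

Head-to-head results (9 voters total):
A vs B: A wins 5–4.
A vs C: A wins 5–4.
A vs D: D wins 5–4.
B vs C: C wins 6–3.
B vs D: D wins 8–1.
C vs D: C wins 5–4.
No candidate beats all others: A beats C beats D beats A, a majority cycle.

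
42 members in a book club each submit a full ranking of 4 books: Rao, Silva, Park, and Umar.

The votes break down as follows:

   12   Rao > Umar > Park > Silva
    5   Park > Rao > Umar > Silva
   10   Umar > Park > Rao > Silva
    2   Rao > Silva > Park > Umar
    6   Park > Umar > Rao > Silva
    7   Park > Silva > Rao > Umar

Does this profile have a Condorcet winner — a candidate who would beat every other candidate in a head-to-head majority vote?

No

Head-to-head results (42 voters total):
Rao vs Silva: Rao wins 35–7.
Rao vs Park: Park wins 28–14.
Rao vs Umar: Rao wins 26–16.
Silva vs Park: Park wins 40–2.
Silva vs Umar: Umar wins 33–9.
Park vs Umar: Umar wins 22–20.
No candidate beats all others: Rao beats Umar beats Park beats Rao, a majority cycle.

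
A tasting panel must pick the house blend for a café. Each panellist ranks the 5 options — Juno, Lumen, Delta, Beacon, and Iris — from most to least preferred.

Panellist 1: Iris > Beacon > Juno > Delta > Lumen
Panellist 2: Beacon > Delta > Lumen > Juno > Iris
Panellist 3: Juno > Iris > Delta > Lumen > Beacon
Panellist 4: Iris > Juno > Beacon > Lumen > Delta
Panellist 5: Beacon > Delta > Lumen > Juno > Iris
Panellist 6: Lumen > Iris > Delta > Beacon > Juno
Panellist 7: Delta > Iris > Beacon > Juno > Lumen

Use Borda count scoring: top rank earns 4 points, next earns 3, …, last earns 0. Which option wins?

Iris

Borda scores:
  Juno: 2 + 1 + 4 + 3 + 1 + 0 + 1 = 12
  Lumen: 0 + 2 + 1 + 1 + 2 + 4 + 0 = 10
  Delta: 1 + 3 + 2 + 0 + 3 + 2 + 4 = 15
  Beacon: 3 + 4 + 0 + 2 + 4 + 1 + 2 = 16
  Iris: 4 + 0 + 3 + 4 + 0 + 3 + 3 = 17
Iris has the highest total.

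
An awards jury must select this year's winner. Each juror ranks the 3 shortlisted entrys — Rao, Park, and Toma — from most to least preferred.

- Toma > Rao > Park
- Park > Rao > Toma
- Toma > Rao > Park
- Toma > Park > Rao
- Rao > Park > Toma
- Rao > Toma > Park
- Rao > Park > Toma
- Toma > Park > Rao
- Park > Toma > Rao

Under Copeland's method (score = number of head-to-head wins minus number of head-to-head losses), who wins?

Toma

Pairwise results:
  Rao vs Park: Rao wins 5–4.
  Rao vs Toma: Toma wins 5–4.
  Park vs Toma: Toma wins 5–4.
Copeland scores (wins − losses):
  Rao: 1 − 1 = 0
  Park: 0 − 2 = -2
  Toma: 2 − 0 = 2
Toma has the best Copeland score.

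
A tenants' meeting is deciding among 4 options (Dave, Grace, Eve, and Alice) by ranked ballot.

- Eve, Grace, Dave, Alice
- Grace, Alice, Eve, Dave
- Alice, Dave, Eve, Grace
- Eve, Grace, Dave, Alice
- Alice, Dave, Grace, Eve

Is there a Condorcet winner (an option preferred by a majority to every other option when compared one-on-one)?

Head-to-head results (5 voters total):
Dave vs Grace: Grace wins 3–2.
Dave vs Eve: Eve wins 3–2.
Dave vs Alice: Alice wins 3–2.
Grace vs Eve: Eve wins 3–2.
Grace vs Alice: Grace wins 3–2.
Eve vs Alice: Alice wins 3–2.
No candidate beats all others: Grace beats Alice beats Eve beats Grace, a majority cycle.

No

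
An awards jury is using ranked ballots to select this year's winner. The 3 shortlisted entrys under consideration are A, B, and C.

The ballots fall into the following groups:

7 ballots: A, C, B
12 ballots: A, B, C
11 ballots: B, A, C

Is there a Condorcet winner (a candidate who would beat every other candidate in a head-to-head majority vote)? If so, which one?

Head-to-head results (30 voters total):
A vs B: A wins 19–11.
A vs C: A wins 30–0.
B vs C: B wins 23–7.
A beats each rival — B (19–11), C (30–0) — so A is the Condorcet winner.

A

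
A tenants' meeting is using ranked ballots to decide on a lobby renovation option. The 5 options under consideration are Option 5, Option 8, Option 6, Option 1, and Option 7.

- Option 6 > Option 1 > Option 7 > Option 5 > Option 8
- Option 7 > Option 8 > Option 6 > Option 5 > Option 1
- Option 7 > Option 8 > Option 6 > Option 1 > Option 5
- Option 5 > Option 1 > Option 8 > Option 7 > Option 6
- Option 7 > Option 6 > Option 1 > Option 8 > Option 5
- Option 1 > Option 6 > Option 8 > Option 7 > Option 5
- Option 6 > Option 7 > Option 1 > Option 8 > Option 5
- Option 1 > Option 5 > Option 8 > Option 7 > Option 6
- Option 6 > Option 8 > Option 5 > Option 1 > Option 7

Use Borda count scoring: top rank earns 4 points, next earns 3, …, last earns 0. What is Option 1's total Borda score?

20

Borda scores:
  Option 5: 1 + 1 + 0 + 4 + 0 + 0 + 0 + 3 + 2 = 11
  Option 8: 0 + 3 + 3 + 2 + 1 + 2 + 1 + 2 + 3 = 17
  Option 6: 4 + 2 + 2 + 0 + 3 + 3 + 4 + 0 + 4 = 22
  Option 1: 3 + 0 + 1 + 3 + 2 + 4 + 2 + 4 + 1 = 20
  Option 7: 2 + 4 + 4 + 1 + 4 + 1 + 3 + 1 + 0 = 20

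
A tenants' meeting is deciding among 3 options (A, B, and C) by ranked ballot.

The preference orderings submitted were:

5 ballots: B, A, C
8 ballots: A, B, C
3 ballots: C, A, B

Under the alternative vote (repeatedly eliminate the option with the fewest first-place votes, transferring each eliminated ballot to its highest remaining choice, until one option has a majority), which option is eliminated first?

Round 1: A 8, B 5, C 3. C has the fewest and is eliminated.
Round 2: A 11, B 5. A has a majority.

C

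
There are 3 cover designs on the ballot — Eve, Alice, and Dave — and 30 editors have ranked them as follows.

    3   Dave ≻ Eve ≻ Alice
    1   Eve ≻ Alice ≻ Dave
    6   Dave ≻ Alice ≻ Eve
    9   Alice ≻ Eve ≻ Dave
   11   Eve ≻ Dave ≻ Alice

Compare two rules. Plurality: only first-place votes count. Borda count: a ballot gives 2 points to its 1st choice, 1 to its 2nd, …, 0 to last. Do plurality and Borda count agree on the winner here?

Yes

Plurality first-place counts: Eve 12, Alice 9, Dave 9 → Eve.
Borda totals: Eve 36, Alice 25, Dave 29 → Eve.
The two rules agree on Eve.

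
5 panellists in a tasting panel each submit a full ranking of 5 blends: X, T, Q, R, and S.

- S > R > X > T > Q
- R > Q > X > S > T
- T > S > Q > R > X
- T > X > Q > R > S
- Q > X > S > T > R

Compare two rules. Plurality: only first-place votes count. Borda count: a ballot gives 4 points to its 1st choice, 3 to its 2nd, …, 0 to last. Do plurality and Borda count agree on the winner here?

No

Plurality first-place counts: X 0, T 2, Q 1, R 1, S 1 → T.
Borda totals: X 10, T 10, Q 11, R 9, S 10 → Q.
The two rules disagree: plurality picks T, Borda picks Q.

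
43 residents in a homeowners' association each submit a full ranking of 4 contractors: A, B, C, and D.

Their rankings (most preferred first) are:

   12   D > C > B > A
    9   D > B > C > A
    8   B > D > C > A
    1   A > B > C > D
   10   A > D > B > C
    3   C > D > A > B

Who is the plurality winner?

First-place vote totals:
  A: 11
  B: 8
  C: 3
  D: 21
D has the most first-place votes.

D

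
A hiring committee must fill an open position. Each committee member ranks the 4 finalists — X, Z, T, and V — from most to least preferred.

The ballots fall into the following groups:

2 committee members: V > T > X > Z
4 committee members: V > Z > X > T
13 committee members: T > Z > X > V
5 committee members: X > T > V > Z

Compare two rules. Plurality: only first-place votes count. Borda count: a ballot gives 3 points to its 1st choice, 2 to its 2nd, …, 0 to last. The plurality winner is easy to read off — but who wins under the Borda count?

T

Plurality first-place counts: X 5, Z 0, T 13, V 6 → T.
Borda totals: X 34, Z 34, T 53, V 23 → T.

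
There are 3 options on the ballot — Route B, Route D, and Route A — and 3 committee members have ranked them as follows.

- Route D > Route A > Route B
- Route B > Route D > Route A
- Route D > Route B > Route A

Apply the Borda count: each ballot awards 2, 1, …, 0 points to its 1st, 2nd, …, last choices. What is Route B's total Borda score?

3

Borda scores:
  Route B: 0 + 2 + 1 = 3
  Route D: 2 + 1 + 2 = 5
  Route A: 1 + 0 + 0 = 1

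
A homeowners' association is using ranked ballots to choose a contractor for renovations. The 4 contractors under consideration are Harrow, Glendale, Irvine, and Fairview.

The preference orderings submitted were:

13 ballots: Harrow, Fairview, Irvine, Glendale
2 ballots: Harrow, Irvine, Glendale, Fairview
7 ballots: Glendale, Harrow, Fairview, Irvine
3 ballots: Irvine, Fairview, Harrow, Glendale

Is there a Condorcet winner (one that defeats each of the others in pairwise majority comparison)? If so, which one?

Head-to-head results (25 voters total):
Harrow vs Glendale: Harrow wins 18–7.
Harrow vs Irvine: Harrow wins 22–3.
Harrow vs Fairview: Harrow wins 22–3.
Glendale vs Irvine: Irvine wins 18–7.
Glendale vs Fairview: Fairview wins 16–9.
Irvine vs Fairview: Fairview wins 20–5.
Harrow beats each rival — Glendale (18–7), Irvine (22–3), Fairview (22–3) — so Harrow is the Condorcet winner.

Harrow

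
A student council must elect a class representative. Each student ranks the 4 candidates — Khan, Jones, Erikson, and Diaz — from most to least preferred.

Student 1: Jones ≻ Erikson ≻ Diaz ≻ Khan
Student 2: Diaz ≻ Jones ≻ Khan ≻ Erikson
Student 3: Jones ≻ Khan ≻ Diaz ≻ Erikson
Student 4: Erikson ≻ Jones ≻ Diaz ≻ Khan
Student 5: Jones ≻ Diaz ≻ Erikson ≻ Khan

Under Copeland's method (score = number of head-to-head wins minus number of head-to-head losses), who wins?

Jones

Pairwise results:
  Khan vs Jones: Jones wins 5–0.
  Khan vs Erikson: Erikson wins 3–2.
  Khan vs Diaz: Diaz wins 4–1.
  Jones vs Erikson: Jones wins 4–1.
  Jones vs Diaz: Jones wins 4–1.
  Erikson vs Diaz: Diaz wins 3–2.
Copeland scores (wins − losses):
  Khan: 0 − 3 = -3
  Jones: 3 − 0 = 3
  Erikson: 1 − 2 = -1
  Diaz: 2 − 1 = 1
Jones has the best Copeland score.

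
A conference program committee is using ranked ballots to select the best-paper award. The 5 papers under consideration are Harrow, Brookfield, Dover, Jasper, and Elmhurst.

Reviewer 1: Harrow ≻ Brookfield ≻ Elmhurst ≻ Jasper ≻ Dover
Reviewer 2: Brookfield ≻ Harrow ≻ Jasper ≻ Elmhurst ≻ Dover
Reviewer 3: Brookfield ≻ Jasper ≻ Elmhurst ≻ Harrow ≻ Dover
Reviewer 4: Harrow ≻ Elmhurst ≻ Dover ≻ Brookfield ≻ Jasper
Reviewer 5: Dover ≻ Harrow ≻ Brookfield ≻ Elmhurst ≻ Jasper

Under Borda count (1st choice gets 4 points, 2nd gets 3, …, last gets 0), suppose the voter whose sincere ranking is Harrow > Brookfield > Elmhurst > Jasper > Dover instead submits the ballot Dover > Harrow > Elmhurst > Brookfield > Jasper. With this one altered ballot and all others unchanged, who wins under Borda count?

Borda totals with the altered ballot: Harrow 14, Brookfield 12, Dover 10, Jasper 5, Elmhurst 9.
The winner is unchanged: still Harrow.

Harrow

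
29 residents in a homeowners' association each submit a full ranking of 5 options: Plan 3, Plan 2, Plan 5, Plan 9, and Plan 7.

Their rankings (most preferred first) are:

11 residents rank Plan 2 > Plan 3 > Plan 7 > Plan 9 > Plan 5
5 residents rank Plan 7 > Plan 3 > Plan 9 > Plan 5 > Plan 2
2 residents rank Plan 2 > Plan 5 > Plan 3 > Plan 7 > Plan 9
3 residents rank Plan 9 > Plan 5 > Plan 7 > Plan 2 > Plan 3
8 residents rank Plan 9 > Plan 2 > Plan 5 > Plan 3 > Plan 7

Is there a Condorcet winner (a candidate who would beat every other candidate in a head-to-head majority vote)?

Head-to-head results (29 voters total):
Plan 3 vs Plan 2: Plan 2 wins 24–5.
Plan 3 vs Plan 5: Plan 3 wins 16–13.
Plan 3 vs Plan 9: Plan 3 wins 18–11.
Plan 3 vs Plan 7: Plan 3 wins 21–8.
Plan 2 vs Plan 5: Plan 2 wins 21–8.
Plan 2 vs Plan 9: Plan 9 wins 16–13.
Plan 2 vs Plan 7: Plan 2 wins 21–8.
Plan 5 vs Plan 9: Plan 9 wins 27–2.
Plan 5 vs Plan 7: Plan 7 wins 16–13.
Plan 9 vs Plan 7: Plan 7 wins 18–11.
No candidate beats all others: Plan 3 beats Plan 9 beats Plan 2 beats Plan 3, a majority cycle.

No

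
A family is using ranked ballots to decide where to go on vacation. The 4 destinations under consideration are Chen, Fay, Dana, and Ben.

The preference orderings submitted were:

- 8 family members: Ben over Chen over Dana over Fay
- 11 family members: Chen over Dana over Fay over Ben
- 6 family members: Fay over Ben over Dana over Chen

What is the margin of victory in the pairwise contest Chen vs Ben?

3

Ballots ranking Chen above Ben: 11.
Ballots ranking Ben above Chen: 8+6 = 14.
Ben wins 14–11, a margin of 3.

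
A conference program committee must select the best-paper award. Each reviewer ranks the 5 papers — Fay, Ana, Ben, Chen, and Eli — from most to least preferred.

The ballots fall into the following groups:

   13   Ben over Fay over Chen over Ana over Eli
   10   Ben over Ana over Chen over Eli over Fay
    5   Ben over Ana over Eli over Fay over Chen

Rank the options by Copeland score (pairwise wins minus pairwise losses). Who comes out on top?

Pairwise results:
  Fay vs Ana: Ana wins 15–13.
  Fay vs Ben: Ben wins 28–0.
  Fay vs Chen: Fay wins 18–10.
  Fay vs Eli: Eli wins 15–13.
  Ana vs Ben: Ben wins 28–0.
  Ana vs Chen: Ana wins 15–13.
  Ana vs Eli: Ana wins 28–0.
  Ben vs Chen: Ben wins 28–0.
  Ben vs Eli: Ben wins 28–0.
  Chen vs Eli: Chen wins 23–5.
Copeland scores (wins − losses):
  Fay: 1 − 3 = -2
  Ana: 3 − 1 = 2
  Ben: 4 − 0 = 4
  Chen: 1 − 3 = -2
  Eli: 1 − 3 = -2
Ben has the best Copeland score.

Ben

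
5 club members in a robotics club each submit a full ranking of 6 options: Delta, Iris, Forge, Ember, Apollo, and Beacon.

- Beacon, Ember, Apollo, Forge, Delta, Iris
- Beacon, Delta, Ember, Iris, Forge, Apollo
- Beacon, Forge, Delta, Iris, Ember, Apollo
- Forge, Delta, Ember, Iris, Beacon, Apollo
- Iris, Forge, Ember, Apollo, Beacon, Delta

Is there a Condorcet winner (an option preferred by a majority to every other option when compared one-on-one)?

Yes

Head-to-head results (5 voters total):
Delta vs Iris: Delta wins 4–1.
Delta vs Forge: Forge wins 4–1.
Delta vs Ember: Delta wins 3–2.
Delta vs Apollo: Delta wins 3–2.
Delta vs Beacon: Beacon wins 4–1.
Iris vs Forge: Forge wins 3–2.
Iris vs Ember: Ember wins 3–2.
Iris vs Apollo: Iris wins 4–1.
Iris vs Beacon: Beacon wins 3–2.
Forge vs Ember: Forge wins 3–2.
Forge vs Apollo: Forge wins 4–1.
Forge vs Beacon: Beacon wins 3–2.
Ember vs Apollo: Ember wins 5–0.
Ember vs Beacon: Beacon wins 3–2.
Apollo vs Beacon: Beacon wins 4–1.
Beacon beats each rival — Delta (4–1), Iris (3–2), Forge (3–2), Ember (3–2), Apollo (4–1) — so Beacon is the Condorcet winner.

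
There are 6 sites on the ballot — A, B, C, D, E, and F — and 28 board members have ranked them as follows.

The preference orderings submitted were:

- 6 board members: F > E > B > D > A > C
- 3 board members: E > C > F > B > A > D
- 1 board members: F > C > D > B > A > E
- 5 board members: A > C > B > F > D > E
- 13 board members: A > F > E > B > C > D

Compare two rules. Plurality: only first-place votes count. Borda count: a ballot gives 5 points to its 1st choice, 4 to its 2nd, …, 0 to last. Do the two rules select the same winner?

Plurality first-place counts: A 18, B 0, C 0, D 0, E 3, F 7 → A.
Borda totals: A 100, B 67, C 49, D 20, E 78, F 106 → F.
The two rules disagree: plurality picks A, Borda picks F.

No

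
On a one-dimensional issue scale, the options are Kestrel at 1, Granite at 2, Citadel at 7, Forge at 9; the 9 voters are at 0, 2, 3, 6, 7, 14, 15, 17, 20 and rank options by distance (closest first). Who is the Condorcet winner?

With single-peaked preferences on a line, the Condorcet winner is the candidate closest to the median voter.
The median voter (position 7) is closest to Citadel at 7.
Check: Citadel vs Forge — voters closer to Citadel: 5 of 9.

Citadel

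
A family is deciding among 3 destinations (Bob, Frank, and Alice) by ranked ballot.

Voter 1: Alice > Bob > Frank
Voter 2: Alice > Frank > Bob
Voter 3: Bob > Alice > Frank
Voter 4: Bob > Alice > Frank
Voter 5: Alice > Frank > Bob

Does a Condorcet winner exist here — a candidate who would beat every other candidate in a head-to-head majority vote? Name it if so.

Head-to-head results (5 voters total):
Bob vs Frank: Bob wins 3–2.
Bob vs Alice: Alice wins 3–2.
Frank vs Alice: Alice wins 5–0.
Alice beats each rival — Bob (3–2), Frank (5–0) — so Alice is the Condorcet winner.

Alice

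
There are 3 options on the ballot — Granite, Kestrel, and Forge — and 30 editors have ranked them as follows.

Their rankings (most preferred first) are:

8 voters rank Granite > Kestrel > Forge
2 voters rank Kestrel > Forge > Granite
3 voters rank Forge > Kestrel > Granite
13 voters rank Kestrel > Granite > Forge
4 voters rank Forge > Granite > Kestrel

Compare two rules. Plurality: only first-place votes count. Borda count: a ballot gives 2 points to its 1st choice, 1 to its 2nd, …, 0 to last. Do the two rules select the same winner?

Plurality first-place counts: Granite 8, Kestrel 15, Forge 7 → Kestrel.
Borda totals: Granite 33, Kestrel 41, Forge 16 → Kestrel.
The two rules agree on Kestrel.

Yes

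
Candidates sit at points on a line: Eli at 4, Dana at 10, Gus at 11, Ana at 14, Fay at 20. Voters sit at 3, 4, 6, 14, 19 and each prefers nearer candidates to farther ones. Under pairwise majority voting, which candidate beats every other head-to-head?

With single-peaked preferences on a line, the Condorcet winner is the candidate closest to the median voter.
The median voter (position 6) is closest to Eli at 4.
Check: Eli vs Ana — voters closer to Eli: 3 of 5.

Eli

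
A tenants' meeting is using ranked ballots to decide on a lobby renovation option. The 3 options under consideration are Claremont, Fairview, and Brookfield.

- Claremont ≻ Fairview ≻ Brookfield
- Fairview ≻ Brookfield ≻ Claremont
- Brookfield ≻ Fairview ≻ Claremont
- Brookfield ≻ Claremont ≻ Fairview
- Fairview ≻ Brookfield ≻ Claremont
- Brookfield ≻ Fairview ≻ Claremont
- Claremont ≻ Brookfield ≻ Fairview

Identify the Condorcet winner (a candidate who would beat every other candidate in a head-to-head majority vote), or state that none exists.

Head-to-head results (7 voters total):
Claremont vs Fairview: Fairview wins 4–3.
Claremont vs Brookfield: Brookfield wins 5–2.
Fairview vs Brookfield: Brookfield wins 4–3.
Brookfield beats each rival — Claremont (5–2), Fairview (4–3) — so Brookfield is the Condorcet winner.

Brookfield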